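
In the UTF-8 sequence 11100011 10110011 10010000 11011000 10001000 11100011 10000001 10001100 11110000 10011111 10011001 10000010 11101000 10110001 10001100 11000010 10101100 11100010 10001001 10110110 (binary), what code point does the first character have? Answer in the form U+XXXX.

Offset 0: leading byte 0xE3 = 11100011 → 3-byte char #1 = E3 B3 90.
Leading byte 0xE3 = 11100011 matches 1110xxxx → 3-byte sequence.
Byte 1: 0xE3 = 11100011, payload 0011 (4 bits).
Byte 2: 0xB3 = 10110011 (10xxxxxx ✓), payload 110011.
Byte 3: 0x90 = 10010000 (10xxxxxx ✓), payload 010000.
Concatenate: 0011110011010000 = 0x3CD0 (16 bits → U+3CD0).

U+3CD0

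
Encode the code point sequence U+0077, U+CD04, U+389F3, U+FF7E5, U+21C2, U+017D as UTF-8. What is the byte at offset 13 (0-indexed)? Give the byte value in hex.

U+0077 → 1-byte form 77 at offsets 0–0.
U+CD04 → 3-byte form EC B4 84 at offsets 1–3.
U+389F3 → 4-byte form F0 B8 A7 B3 at offsets 4–7.
U+FF7E5 → 4-byte form F3 BF 9F A5 at offsets 8–11.
U+21C2 → 3-byte form E2 87 82 at offsets 12–14.
Offset 13 falls in char 5's range; it's byte 2 of E2 87 82 = 0x87.

0x87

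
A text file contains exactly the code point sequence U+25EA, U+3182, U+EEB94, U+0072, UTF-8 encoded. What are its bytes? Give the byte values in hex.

E2 97 AA E3 86 82 F3 AE AE 94 72

U+25EA: 3-byte form → E2 97 AA.
U+3182: 3-byte form → E3 86 82.
U+EEB94: 4-byte form → F3 AE AE 94.
U+0072: 1-byte form → 72.
Concatenated (11 bytes): E2 97 AA E3 86 82 F3 AE AE 94 72.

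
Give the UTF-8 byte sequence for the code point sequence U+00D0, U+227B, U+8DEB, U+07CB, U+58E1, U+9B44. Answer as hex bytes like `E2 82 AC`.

U+00D0: 2-byte form → C3 90.
U+227B: 3-byte form → E2 89 BB.
U+8DEB: 3-byte form → E8 B7 AB.
U+07CB: 2-byte form → DF 8B.
U+58E1: 3-byte form → E5 A3 A1.
U+9B44: 3-byte form → E9 AD 84.
Concatenated (16 bytes): C3 90 E2 89 BB E8 B7 AB DF 8B E5 A3 A1 E9 AD 84.

C3 90 E2 89 BB E8 B7 AB DF 8B E5 A3 A1 E9 AD 84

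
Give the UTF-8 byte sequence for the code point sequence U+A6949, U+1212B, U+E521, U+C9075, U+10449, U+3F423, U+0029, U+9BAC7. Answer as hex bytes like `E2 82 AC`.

F2 A6 A5 89 F0 92 84 AB EE 94 A1 F3 89 81 B5 F0 90 91 89 F0 BF 90 A3 29 F2 9B AB 87

U+A6949: 4-byte form → F2 A6 A5 89.
U+1212B: 4-byte form → F0 92 84 AB.
U+E521: 3-byte form → EE 94 A1.
U+C9075: 4-byte form → F3 89 81 B5.
U+10449: 4-byte form → F0 90 91 89.
U+3F423: 4-byte form → F0 BF 90 A3.
U+0029: 1-byte form → 29.
U+9BAC7: 4-byte form → F2 9B AB 87.
Concatenated (28 bytes): F2 A6 A5 89 F0 92 84 AB EE 94 A1 F3 89 81 B5 F0 90 91 89 F0 BF 90 A3 29 F2 9B AB 87.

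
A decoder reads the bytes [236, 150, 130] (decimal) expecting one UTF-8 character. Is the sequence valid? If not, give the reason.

valid

Leading byte 0xEC = 11101100 → 3-byte form.
Continuation bytes 0x96=10010110, 0x82=10000010 all match 10xxxxxx.
Decoded value 0xC582 is ≥ 0x800 (shortest form) and not a surrogate.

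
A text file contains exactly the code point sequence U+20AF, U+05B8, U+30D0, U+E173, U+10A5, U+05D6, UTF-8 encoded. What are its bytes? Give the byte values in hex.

E2 82 AF D6 B8 E3 83 90 EE 85 B3 E1 82 A5 D7 96

U+20AF: 3-byte form → E2 82 AF.
U+05B8: 2-byte form → D6 B8.
U+30D0: 3-byte form → E3 83 90.
U+E173: 3-byte form → EE 85 B3.
U+10A5: 3-byte form → E1 82 A5.
U+05D6: 2-byte form → D7 96.
Concatenated (16 bytes): E2 82 AF D6 B8 E3 83 90 EE 85 B3 E1 82 A5 D7 96.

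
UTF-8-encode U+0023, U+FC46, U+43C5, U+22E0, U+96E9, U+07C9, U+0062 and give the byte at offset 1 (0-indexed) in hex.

0xEF

U+0023 → 1-byte form 23 at offsets 0–0.
U+FC46 → 3-byte form EF B1 86 at offsets 1–3.
Offset 1 falls in char 2's range; it's byte 1 of EF B1 86 = 0xEF.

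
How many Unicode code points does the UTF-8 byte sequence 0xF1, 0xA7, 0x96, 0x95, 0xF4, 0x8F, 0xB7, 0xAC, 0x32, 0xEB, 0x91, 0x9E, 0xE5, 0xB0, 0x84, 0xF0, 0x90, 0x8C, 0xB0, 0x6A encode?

7

Byte at offset 0: 0xF1 = 11110001 → 4-byte char (#1). Advance 4.
Byte at offset 4: 0xF4 = 11110100 → 4-byte char (#2). Advance 4.
Byte at offset 8: 0x32 = 00110010 → 1-byte char (#3). Advance 1.
Byte at offset 9: 0xEB = 11101011 → 3-byte char (#4). Advance 3.
Byte at offset 12: 0xE5 = 11100101 → 3-byte char (#5). Advance 3.
Byte at offset 15: 0xF0 = 11110000 → 4-byte char (#6). Advance 4.
Byte at offset 19: 0x6A = 01101010 → 1-byte char (#7). Advance 1.
Reached end at offset 20 after 7 code points.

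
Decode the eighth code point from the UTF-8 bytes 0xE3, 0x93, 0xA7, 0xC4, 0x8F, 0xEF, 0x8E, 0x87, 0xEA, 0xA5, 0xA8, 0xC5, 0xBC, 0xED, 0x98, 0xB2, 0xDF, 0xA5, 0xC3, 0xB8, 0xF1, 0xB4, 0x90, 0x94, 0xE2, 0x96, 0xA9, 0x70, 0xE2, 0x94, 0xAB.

Offset 0: leading byte 0xE3 = 11100011 → 3-byte char #1 = E3 93 A7.
Offset 3: leading byte 0xC4 = 11000100 → 2-byte char #2 = C4 8F.
Offset 5: leading byte 0xEF = 11101111 → 3-byte char #3 = EF 8E 87.
Offset 8: leading byte 0xEA = 11101010 → 3-byte char #4 = EA A5 A8.
Offset 11: leading byte 0xC5 = 11000101 → 2-byte char #5 = C5 BC.
Offset 13: leading byte 0xED = 11101101 → 3-byte char #6 = ED 98 B2.
Offset 16: leading byte 0xDF = 11011111 → 2-byte char #7 = DF A5.
Offset 18: leading byte 0xC3 = 11000011 → 2-byte char #8 = C3 B8.
Leading byte 0xC3 = 11000011 matches 110xxxxx → 2-byte sequence.
Byte 1: 0xC3 = 11000011, payload 00011 (5 bits).
Byte 2: 0xB8 = 10111000 (10xxxxxx ✓), payload 111000.
Concatenate: 00011111000 = 0xF8 (11 bits → U+00F8).

U+00F8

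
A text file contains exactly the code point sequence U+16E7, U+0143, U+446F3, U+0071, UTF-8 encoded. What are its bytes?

E1 9B A7 C5 83 F1 84 9B B3 71

U+16E7: 3-byte form → E1 9B A7.
U+0143: 2-byte form → C5 83.
U+446F3: 4-byte form → F1 84 9B B3.
U+0071: 1-byte form → 71.
Concatenated (10 bytes): E1 9B A7 C5 83 F1 84 9B B3 71.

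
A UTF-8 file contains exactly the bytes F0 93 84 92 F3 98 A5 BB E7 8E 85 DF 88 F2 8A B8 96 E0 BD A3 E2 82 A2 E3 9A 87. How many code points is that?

Byte at offset 0: 0xF0 = 11110000 → 4-byte char (#1). Advance 4.
Byte at offset 4: 0xF3 = 11110011 → 4-byte char (#2). Advance 4.
Byte at offset 8: 0xE7 = 11100111 → 3-byte char (#3). Advance 3.
Byte at offset 11: 0xDF = 11011111 → 2-byte char (#4). Advance 2.
Byte at offset 13: 0xF2 = 11110010 → 4-byte char (#5). Advance 4.
Byte at offset 17: 0xE0 = 11100000 → 3-byte char (#6). Advance 3.
Byte at offset 20: 0xE2 = 11100010 → 3-byte char (#7). Advance 3.
Byte at offset 23: 0xE3 = 11100011 → 3-byte char (#8). Advance 3.
Reached end at offset 26 after 8 code points.

8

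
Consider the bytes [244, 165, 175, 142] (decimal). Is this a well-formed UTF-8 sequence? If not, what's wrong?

invalid (encodes a value above U+10FFFF)

Leading byte 0xF4 = 11110100 → 4-byte form.
Payload = 0x125BCE, which exceeds U+10FFFF, the maximum Unicode code point. (Leading bytes F5–FF, or F4 followed by ≥ 0x90, are invalid.)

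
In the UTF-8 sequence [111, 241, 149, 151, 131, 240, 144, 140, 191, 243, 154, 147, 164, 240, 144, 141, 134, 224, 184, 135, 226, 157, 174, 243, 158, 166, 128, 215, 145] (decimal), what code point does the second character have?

Offset 0: leading byte 0x6F = 01101111 → 1-byte char #1 = 6F.
Offset 1: leading byte 0xF1 = 11110001 → 4-byte char #2 = F1 95 97 83.
Leading byte 0xF1 = 11110001 matches 11110xxx → 4-byte sequence.
Byte 1: 0xF1 = 11110001, payload 001 (3 bits).
Byte 2: 0x95 = 10010101 (10xxxxxx ✓), payload 010101.
Byte 3: 0x97 = 10010111 (10xxxxxx ✓), payload 010111.
Byte 4: 0x83 = 10000011 (10xxxxxx ✓), payload 000011.
Concatenate: 001010101010111000011 = 0x555C3 (21 bits → U+555C3).

U+555C3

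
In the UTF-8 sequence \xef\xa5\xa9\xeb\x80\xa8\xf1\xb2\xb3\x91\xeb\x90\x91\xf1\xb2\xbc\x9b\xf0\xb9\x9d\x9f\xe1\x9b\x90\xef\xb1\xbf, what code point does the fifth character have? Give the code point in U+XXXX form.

U+72F1B

Offset 0: leading byte 0xEF = 11101111 → 3-byte char #1 = EF A5 A9.
Offset 3: leading byte 0xEB = 11101011 → 3-byte char #2 = EB 80 A8.
Offset 6: leading byte 0xF1 = 11110001 → 4-byte char #3 = F1 B2 B3 91.
Offset 10: leading byte 0xEB = 11101011 → 3-byte char #4 = EB 90 91.
Offset 13: leading byte 0xF1 = 11110001 → 4-byte char #5 = F1 B2 BC 9B.
Leading byte 0xF1 = 11110001 matches 11110xxx → 4-byte sequence.
Byte 1: 0xF1 = 11110001, payload 001 (3 bits).
Byte 2: 0xB2 = 10110010 (10xxxxxx ✓), payload 110010.
Byte 3: 0xBC = 10111100 (10xxxxxx ✓), payload 111100.
Byte 4: 0x9B = 10011011 (10xxxxxx ✓), payload 011011.
Concatenate: 001110010111100011011 = 0x72F1B (21 bits → U+72F1B).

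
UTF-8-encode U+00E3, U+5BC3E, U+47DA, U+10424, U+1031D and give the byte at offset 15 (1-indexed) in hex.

0x90

1-indexed offset 15 is 0-indexed offset 14.
U+00E3 → 2-byte form C3 A3 at offsets 0–1.
U+5BC3E → 4-byte form F1 9B B0 BE at offsets 2–5.
U+47DA → 3-byte form E4 9F 9A at offsets 6–8.
U+10424 → 4-byte form F0 90 90 A4 at offsets 9–12.
U+1031D → 4-byte form F0 90 8C 9D at offsets 13–16.
Offset 14 falls in char 5's range; it's byte 2 of F0 90 8C 9D = 0x90.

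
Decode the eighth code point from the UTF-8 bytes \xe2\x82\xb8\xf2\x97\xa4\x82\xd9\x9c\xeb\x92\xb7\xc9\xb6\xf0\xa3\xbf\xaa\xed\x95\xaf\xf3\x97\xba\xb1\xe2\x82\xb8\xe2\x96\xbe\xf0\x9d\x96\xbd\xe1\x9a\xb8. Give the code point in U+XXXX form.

Offset 0: leading byte 0xE2 = 11100010 → 3-byte char #1 = E2 82 B8.
Offset 3: leading byte 0xF2 = 11110010 → 4-byte char #2 = F2 97 A4 82.
Offset 7: leading byte 0xD9 = 11011001 → 2-byte char #3 = D9 9C.
Offset 9: leading byte 0xEB = 11101011 → 3-byte char #4 = EB 92 B7.
Offset 12: leading byte 0xC9 = 11001001 → 2-byte char #5 = C9 B6.
Offset 14: leading byte 0xF0 = 11110000 → 4-byte char #6 = F0 A3 BF AA.
Offset 18: leading byte 0xED = 11101101 → 3-byte char #7 = ED 95 AF.
Offset 21: leading byte 0xF3 = 11110011 → 4-byte char #8 = F3 97 BA B1.
Leading byte 0xF3 = 11110011 matches 11110xxx → 4-byte sequence.
Byte 1: 0xF3 = 11110011, payload 011 (3 bits).
Byte 2: 0x97 = 10010111 (10xxxxxx ✓), payload 010111.
Byte 3: 0xBA = 10111010 (10xxxxxx ✓), payload 111010.
Byte 4: 0xB1 = 10110001 (10xxxxxx ✓), payload 110001.
Concatenate: 011010111111010110001 = 0xD7EB1 (21 bits → U+D7EB1).

U+D7EB1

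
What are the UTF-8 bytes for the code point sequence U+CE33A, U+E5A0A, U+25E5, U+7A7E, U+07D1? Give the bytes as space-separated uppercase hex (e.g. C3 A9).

U+CE33A: 4-byte form → F3 8E 8C BA.
U+E5A0A: 4-byte form → F3 A5 A8 8A.
U+25E5: 3-byte form → E2 97 A5.
U+7A7E: 3-byte form → E7 A9 BE.
U+07D1: 2-byte form → DF 91.
Concatenated (16 bytes): F3 8E 8C BA F3 A5 A8 8A E2 97 A5 E7 A9 BE DF 91.

F3 8E 8C BA F3 A5 A8 8A E2 97 A5 E7 A9 BE DF 91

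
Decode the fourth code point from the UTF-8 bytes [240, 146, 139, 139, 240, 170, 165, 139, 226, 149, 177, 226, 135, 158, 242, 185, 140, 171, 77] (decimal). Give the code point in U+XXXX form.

U+21DE

Offset 0: leading byte 0xF0 = 11110000 → 4-byte char #1 = F0 92 8B 8B.
Offset 4: leading byte 0xF0 = 11110000 → 4-byte char #2 = F0 AA A5 8B.
Offset 8: leading byte 0xE2 = 11100010 → 3-byte char #3 = E2 95 B1.
Offset 11: leading byte 0xE2 = 11100010 → 3-byte char #4 = E2 87 9E.
Leading byte 0xE2 = 11100010 matches 1110xxxx → 3-byte sequence.
Byte 1: 0xE2 = 11100010, payload 0010 (4 bits).
Byte 2: 0x87 = 10000111 (10xxxxxx ✓), payload 000111.
Byte 3: 0x9E = 10011110 (10xxxxxx ✓), payload 011110.
Concatenate: 0010000111011110 = 0x21DE (16 bits → U+21DE).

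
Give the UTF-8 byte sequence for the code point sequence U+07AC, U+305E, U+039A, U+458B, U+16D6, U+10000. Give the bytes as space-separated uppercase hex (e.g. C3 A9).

DE AC E3 81 9E CE 9A E4 96 8B E1 9B 96 F0 90 80 80

U+07AC: 2-byte form → DE AC.
U+305E: 3-byte form → E3 81 9E.
U+039A: 2-byte form → CE 9A.
U+458B: 3-byte form → E4 96 8B.
U+16D6: 3-byte form → E1 9B 96.
U+10000: 4-byte form → F0 90 80 80.
Concatenated (17 bytes): DE AC E3 81 9E CE 9A E4 96 8B E1 9B 96 F0 90 80 80.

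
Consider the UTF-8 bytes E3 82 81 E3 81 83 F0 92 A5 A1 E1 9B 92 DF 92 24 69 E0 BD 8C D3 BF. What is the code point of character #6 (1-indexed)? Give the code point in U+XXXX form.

U+0024

Offset 0: leading byte 0xE3 = 11100011 → 3-byte char #1 = E3 82 81.
Offset 3: leading byte 0xE3 = 11100011 → 3-byte char #2 = E3 81 83.
Offset 6: leading byte 0xF0 = 11110000 → 4-byte char #3 = F0 92 A5 A1.
Offset 10: leading byte 0xE1 = 11100001 → 3-byte char #4 = E1 9B 92.
Offset 13: leading byte 0xDF = 11011111 → 2-byte char #5 = DF 92.
Offset 15: leading byte 0x24 = 00100100 → 1-byte char #6 = 24.
Leading byte 0x24 = 00100100 matches 0xxxxxxx → 1-byte sequence.
Byte 1: 0x24 = 00100100, payload 0100100 (7 bits).
Concatenate: 0100100 = 0x24 (7 bits → U+0024).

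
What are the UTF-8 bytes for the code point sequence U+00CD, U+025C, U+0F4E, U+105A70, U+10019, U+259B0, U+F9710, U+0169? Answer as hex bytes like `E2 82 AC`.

C3 8D C9 9C E0 BD 8E F4 85 A9 B0 F0 90 80 99 F0 A5 A6 B0 F3 B9 9C 90 C5 A9

U+00CD: 2-byte form → C3 8D.
U+025C: 2-byte form → C9 9C.
U+0F4E: 3-byte form → E0 BD 8E.
U+105A70: 4-byte form → F4 85 A9 B0.
U+10019: 4-byte form → F0 90 80 99.
U+259B0: 4-byte form → F0 A5 A6 B0.
U+F9710: 4-byte form → F3 B9 9C 90.
U+0169: 2-byte form → C5 A9.
Concatenated (25 bytes): C3 8D C9 9C E0 BD 8E F4 85 A9 B0 F0 90 80 99 F0 A5 A6 B0 F3 B9 9C 90 C5 A9.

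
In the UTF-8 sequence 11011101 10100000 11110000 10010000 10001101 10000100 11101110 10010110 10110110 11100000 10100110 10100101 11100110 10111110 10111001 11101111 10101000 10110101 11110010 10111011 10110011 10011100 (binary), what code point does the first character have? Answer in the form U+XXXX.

U+0760

Offset 0: leading byte 0xDD = 11011101 → 2-byte char #1 = DD A0.
Leading byte 0xDD = 11011101 matches 110xxxxx → 2-byte sequence.
Byte 1: 0xDD = 11011101, payload 11101 (5 bits).
Byte 2: 0xA0 = 10100000 (10xxxxxx ✓), payload 100000.
Concatenate: 11101100000 = 0x760 (11 bits → U+0760).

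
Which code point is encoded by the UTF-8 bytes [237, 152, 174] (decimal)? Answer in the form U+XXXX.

Leading byte 0xED = 11101101 matches 1110xxxx → 3-byte sequence.
Byte 1: 0xED = 11101101, payload 1101 (4 bits).
Byte 2: 0x98 = 10011000 (10xxxxxx ✓), payload 011000.
Byte 3: 0xAE = 10101110 (10xxxxxx ✓), payload 101110.
Concatenate: 1101011000101110 = 0xD62E (16 bits → U+D62E).

U+D62E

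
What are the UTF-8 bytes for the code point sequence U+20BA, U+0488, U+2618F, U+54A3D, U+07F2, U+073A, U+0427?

E2 82 BA D2 88 F0 A6 86 8F F1 94 A8 BD DF B2 DC BA D0 A7

U+20BA: 3-byte form → E2 82 BA.
U+0488: 2-byte form → D2 88.
U+2618F: 4-byte form → F0 A6 86 8F.
U+54A3D: 4-byte form → F1 94 A8 BD.
U+07F2: 2-byte form → DF B2.
U+073A: 2-byte form → DC BA.
U+0427: 2-byte form → D0 A7.
Concatenated (19 bytes): E2 82 BA D2 88 F0 A6 86 8F F1 94 A8 BD DF B2 DC BA D0 A7.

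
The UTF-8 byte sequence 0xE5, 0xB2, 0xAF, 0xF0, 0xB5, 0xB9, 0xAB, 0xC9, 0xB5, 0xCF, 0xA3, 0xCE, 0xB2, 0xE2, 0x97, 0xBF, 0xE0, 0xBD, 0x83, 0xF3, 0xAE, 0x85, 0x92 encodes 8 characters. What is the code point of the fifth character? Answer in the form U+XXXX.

Offset 0: leading byte 0xE5 = 11100101 → 3-byte char #1 = E5 B2 AF.
Offset 3: leading byte 0xF0 = 11110000 → 4-byte char #2 = F0 B5 B9 AB.
Offset 7: leading byte 0xC9 = 11001001 → 2-byte char #3 = C9 B5.
Offset 9: leading byte 0xCF = 11001111 → 2-byte char #4 = CF A3.
Offset 11: leading byte 0xCE = 11001110 → 2-byte char #5 = CE B2.
Leading byte 0xCE = 11001110 matches 110xxxxx → 2-byte sequence.
Byte 1: 0xCE = 11001110, payload 01110 (5 bits).
Byte 2: 0xB2 = 10110010 (10xxxxxx ✓), payload 110010.
Concatenate: 01110110010 = 0x3B2 (11 bits → U+03B2).

U+03B2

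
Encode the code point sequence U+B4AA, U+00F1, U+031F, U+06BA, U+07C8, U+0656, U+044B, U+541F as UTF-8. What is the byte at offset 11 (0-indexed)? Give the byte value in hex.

U+B4AA → 3-byte form EB 92 AA at offsets 0–2.
U+00F1 → 2-byte form C3 B1 at offsets 3–4.
U+031F → 2-byte form CC 9F at offsets 5–6.
U+06BA → 2-byte form DA BA at offsets 7–8.
U+07C8 → 2-byte form DF 88 at offsets 9–10.
U+0656 → 2-byte form D9 96 at offsets 11–12.
Offset 11 falls in char 6's range; it's byte 1 of D9 96 = 0xD9.

0xD9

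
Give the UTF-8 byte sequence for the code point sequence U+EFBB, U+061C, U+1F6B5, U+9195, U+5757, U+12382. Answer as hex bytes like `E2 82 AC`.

EE BE BB D8 9C F0 9F 9A B5 E9 86 95 E5 9D 97 F0 92 8E 82

U+EFBB: 3-byte form → EE BE BB.
U+061C: 2-byte form → D8 9C.
U+1F6B5: 4-byte form → F0 9F 9A B5.
U+9195: 3-byte form → E9 86 95.
U+5757: 3-byte form → E5 9D 97.
U+12382: 4-byte form → F0 92 8E 82.
Concatenated (19 bytes): EE BE BB D8 9C F0 9F 9A B5 E9 86 95 E5 9D 97 F0 92 8E 82.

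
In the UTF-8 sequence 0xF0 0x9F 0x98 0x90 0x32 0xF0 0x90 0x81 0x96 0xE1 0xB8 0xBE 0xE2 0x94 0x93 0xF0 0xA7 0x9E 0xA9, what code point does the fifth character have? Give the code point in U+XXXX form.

U+2513

Offset 0: leading byte 0xF0 = 11110000 → 4-byte char #1 = F0 9F 98 90.
Offset 4: leading byte 0x32 = 00110010 → 1-byte char #2 = 32.
Offset 5: leading byte 0xF0 = 11110000 → 4-byte char #3 = F0 90 81 96.
Offset 9: leading byte 0xE1 = 11100001 → 3-byte char #4 = E1 B8 BE.
Offset 12: leading byte 0xE2 = 11100010 → 3-byte char #5 = E2 94 93.
Leading byte 0xE2 = 11100010 matches 1110xxxx → 3-byte sequence.
Byte 1: 0xE2 = 11100010, payload 0010 (4 bits).
Byte 2: 0x94 = 10010100 (10xxxxxx ✓), payload 010100.
Byte 3: 0x93 = 10010011 (10xxxxxx ✓), payload 010011.
Concatenate: 0010010100010011 = 0x2513 (16 bits → U+2513).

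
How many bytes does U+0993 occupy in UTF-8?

3

U+0993 = 0x993. UTF-8 uses 1 byte below 0x80, 2 below 0x800, 3 below 0x10000, 4 up to 0x10FFFF. 0x993 is in U+0800–U+FFFF → 3 bytes.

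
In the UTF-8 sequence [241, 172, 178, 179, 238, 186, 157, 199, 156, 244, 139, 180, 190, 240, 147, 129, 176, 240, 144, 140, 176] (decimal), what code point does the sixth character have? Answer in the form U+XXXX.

U+10330

Offset 0: leading byte 0xF1 = 11110001 → 4-byte char #1 = F1 AC B2 B3.
Offset 4: leading byte 0xEE = 11101110 → 3-byte char #2 = EE BA 9D.
Offset 7: leading byte 0xC7 = 11000111 → 2-byte char #3 = C7 9C.
Offset 9: leading byte 0xF4 = 11110100 → 4-byte char #4 = F4 8B B4 BE.
Offset 13: leading byte 0xF0 = 11110000 → 4-byte char #5 = F0 93 81 B0.
Offset 17: leading byte 0xF0 = 11110000 → 4-byte char #6 = F0 90 8C B0.
Leading byte 0xF0 = 11110000 matches 11110xxx → 4-byte sequence.
Byte 1: 0xF0 = 11110000, payload 000 (3 bits).
Byte 2: 0x90 = 10010000 (10xxxxxx ✓), payload 010000.
Byte 3: 0x8C = 10001100 (10xxxxxx ✓), payload 001100.
Byte 4: 0xB0 = 10110000 (10xxxxxx ✓), payload 110000.
Concatenate: 000010000001100110000 = 0x10330 (21 bits → U+10330).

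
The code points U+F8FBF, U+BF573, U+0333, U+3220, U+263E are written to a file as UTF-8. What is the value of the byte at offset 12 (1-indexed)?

0x88

1-indexed offset 12 is 0-indexed offset 11.
U+F8FBF → 4-byte form F3 B8 BE BF at offsets 0–3.
U+BF573 → 4-byte form F2 BF 95 B3 at offsets 4–7.
U+0333 → 2-byte form CC B3 at offsets 8–9.
U+3220 → 3-byte form E3 88 A0 at offsets 10–12.
Offset 11 falls in char 4's range; it's byte 2 of E3 88 A0 = 0x88.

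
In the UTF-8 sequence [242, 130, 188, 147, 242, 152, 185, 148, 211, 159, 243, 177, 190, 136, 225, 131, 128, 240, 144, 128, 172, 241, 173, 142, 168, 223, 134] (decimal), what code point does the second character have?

U+98E54

Offset 0: leading byte 0xF2 = 11110010 → 4-byte char #1 = F2 82 BC 93.
Offset 4: leading byte 0xF2 = 11110010 → 4-byte char #2 = F2 98 B9 94.
Leading byte 0xF2 = 11110010 matches 11110xxx → 4-byte sequence.
Byte 1: 0xF2 = 11110010, payload 010 (3 bits).
Byte 2: 0x98 = 10011000 (10xxxxxx ✓), payload 011000.
Byte 3: 0xB9 = 10111001 (10xxxxxx ✓), payload 111001.
Byte 4: 0x94 = 10010100 (10xxxxxx ✓), payload 010100.
Concatenate: 010011000111001010100 = 0x98E54 (21 bits → U+98E54).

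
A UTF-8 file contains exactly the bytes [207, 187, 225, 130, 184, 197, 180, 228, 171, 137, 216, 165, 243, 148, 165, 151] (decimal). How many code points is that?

Byte at offset 0: 0xCF = 11001111 → 2-byte char (#1). Advance 2.
Byte at offset 2: 0xE1 = 11100001 → 3-byte char (#2). Advance 3.
Byte at offset 5: 0xC5 = 11000101 → 2-byte char (#3). Advance 2.
Byte at offset 7: 0xE4 = 11100100 → 3-byte char (#4). Advance 3.
Byte at offset 10: 0xD8 = 11011000 → 2-byte char (#5). Advance 2.
Byte at offset 12: 0xF3 = 11110011 → 4-byte char (#6). Advance 4.
Reached end at offset 16 after 6 code points.

6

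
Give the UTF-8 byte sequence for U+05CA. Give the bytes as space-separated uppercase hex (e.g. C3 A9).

U+05CA = 0x5CA = 1482 decimal. In range U+0080–U+07FF → 2-byte form: 110xxxxx 10xxxxxx.
Binary (11 bits): 10111001010.
Split 5+6: 10111 | 001010.
Byte 1: 11010111 = 0xD7.
Byte 2: 10001010 = 0x8A.

D7 8A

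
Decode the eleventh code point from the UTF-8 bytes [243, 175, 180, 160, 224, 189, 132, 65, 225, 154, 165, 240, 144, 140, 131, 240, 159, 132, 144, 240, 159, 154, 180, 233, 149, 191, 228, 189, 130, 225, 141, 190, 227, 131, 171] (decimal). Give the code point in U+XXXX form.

U+30EB

Offset 0: leading byte 0xF3 = 11110011 → 4-byte char #1 = F3 AF B4 A0.
Offset 4: leading byte 0xE0 = 11100000 → 3-byte char #2 = E0 BD 84.
Offset 7: leading byte 0x41 = 01000001 → 1-byte char #3 = 41.
Offset 8: leading byte 0xE1 = 11100001 → 3-byte char #4 = E1 9A A5.
Offset 11: leading byte 0xF0 = 11110000 → 4-byte char #5 = F0 90 8C 83.
Offset 15: leading byte 0xF0 = 11110000 → 4-byte char #6 = F0 9F 84 90.
Offset 19: leading byte 0xF0 = 11110000 → 4-byte char #7 = F0 9F 9A B4.
Offset 23: leading byte 0xE9 = 11101001 → 3-byte char #8 = E9 95 BF.
Offset 26: leading byte 0xE4 = 11100100 → 3-byte char #9 = E4 BD 82.
Offset 29: leading byte 0xE1 = 11100001 → 3-byte char #10 = E1 8D BE.
Offset 32: leading byte 0xE3 = 11100011 → 3-byte char #11 = E3 83 AB.
Leading byte 0xE3 = 11100011 matches 1110xxxx → 3-byte sequence.
Byte 1: 0xE3 = 11100011, payload 0011 (4 bits).
Byte 2: 0x83 = 10000011 (10xxxxxx ✓), payload 000011.
Byte 3: 0xAB = 10101011 (10xxxxxx ✓), payload 101011.
Concatenate: 0011000011101011 = 0x30EB (16 bits → U+30EB).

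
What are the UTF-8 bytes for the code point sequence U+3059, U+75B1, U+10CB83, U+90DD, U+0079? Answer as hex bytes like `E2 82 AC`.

E3 81 99 E7 96 B1 F4 8C AE 83 E9 83 9D 79

U+3059: 3-byte form → E3 81 99.
U+75B1: 3-byte form → E7 96 B1.
U+10CB83: 4-byte form → F4 8C AE 83.
U+90DD: 3-byte form → E9 83 9D.
U+0079: 1-byte form → 79.
Concatenated (14 bytes): E3 81 99 E7 96 B1 F4 8C AE 83 E9 83 9D 79.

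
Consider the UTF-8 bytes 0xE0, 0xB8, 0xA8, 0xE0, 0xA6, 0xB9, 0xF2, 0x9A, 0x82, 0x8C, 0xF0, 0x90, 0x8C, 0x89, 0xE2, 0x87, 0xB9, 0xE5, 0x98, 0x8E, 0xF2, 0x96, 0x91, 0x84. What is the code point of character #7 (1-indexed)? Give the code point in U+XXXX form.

Offset 0: leading byte 0xE0 = 11100000 → 3-byte char #1 = E0 B8 A8.
Offset 3: leading byte 0xE0 = 11100000 → 3-byte char #2 = E0 A6 B9.
Offset 6: leading byte 0xF2 = 11110010 → 4-byte char #3 = F2 9A 82 8C.
Offset 10: leading byte 0xF0 = 11110000 → 4-byte char #4 = F0 90 8C 89.
Offset 14: leading byte 0xE2 = 11100010 → 3-byte char #5 = E2 87 B9.
Offset 17: leading byte 0xE5 = 11100101 → 3-byte char #6 = E5 98 8E.
Offset 20: leading byte 0xF2 = 11110010 → 4-byte char #7 = F2 96 91 84.
Leading byte 0xF2 = 11110010 matches 11110xxx → 4-byte sequence.
Byte 1: 0xF2 = 11110010, payload 010 (3 bits).
Byte 2: 0x96 = 10010110 (10xxxxxx ✓), payload 010110.
Byte 3: 0x91 = 10010001 (10xxxxxx ✓), payload 010001.
Byte 4: 0x84 = 10000100 (10xxxxxx ✓), payload 000100.
Concatenate: 010010110010001000100 = 0x96444 (21 bits → U+96444).

U+96444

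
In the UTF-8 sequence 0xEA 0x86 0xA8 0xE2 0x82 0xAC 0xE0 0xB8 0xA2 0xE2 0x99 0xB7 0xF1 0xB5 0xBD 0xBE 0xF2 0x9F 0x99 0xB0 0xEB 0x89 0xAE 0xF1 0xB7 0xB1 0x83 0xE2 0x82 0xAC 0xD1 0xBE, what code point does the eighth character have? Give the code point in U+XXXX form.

U+77C43

Offset 0: leading byte 0xEA = 11101010 → 3-byte char #1 = EA 86 A8.
Offset 3: leading byte 0xE2 = 11100010 → 3-byte char #2 = E2 82 AC.
Offset 6: leading byte 0xE0 = 11100000 → 3-byte char #3 = E0 B8 A2.
Offset 9: leading byte 0xE2 = 11100010 → 3-byte char #4 = E2 99 B7.
Offset 12: leading byte 0xF1 = 11110001 → 4-byte char #5 = F1 B5 BD BE.
Offset 16: leading byte 0xF2 = 11110010 → 4-byte char #6 = F2 9F 99 B0.
Offset 20: leading byte 0xEB = 11101011 → 3-byte char #7 = EB 89 AE.
Offset 23: leading byte 0xF1 = 11110001 → 4-byte char #8 = F1 B7 B1 83.
Leading byte 0xF1 = 11110001 matches 11110xxx → 4-byte sequence.
Byte 1: 0xF1 = 11110001, payload 001 (3 bits).
Byte 2: 0xB7 = 10110111 (10xxxxxx ✓), payload 110111.
Byte 3: 0xB1 = 10110001 (10xxxxxx ✓), payload 110001.
Byte 4: 0x83 = 10000011 (10xxxxxx ✓), payload 000011.
Concatenate: 001110111110001000011 = 0x77C43 (21 bits → U+77C43).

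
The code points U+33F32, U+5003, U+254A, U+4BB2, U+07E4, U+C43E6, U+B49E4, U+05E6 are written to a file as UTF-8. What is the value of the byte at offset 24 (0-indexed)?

U+33F32 → 4-byte form F0 B3 BC B2 at offsets 0–3.
U+5003 → 3-byte form E5 80 83 at offsets 4–6.
U+254A → 3-byte form E2 95 8A at offsets 7–9.
U+4BB2 → 3-byte form E4 AE B2 at offsets 10–12.
U+07E4 → 2-byte form DF A4 at offsets 13–14.
U+C43E6 → 4-byte form F3 84 8F A6 at offsets 15–18.
U+B49E4 → 4-byte form F2 B4 A7 A4 at offsets 19–22.
U+05E6 → 2-byte form D7 A6 at offsets 23–24.
Offset 24 falls in char 8's range; it's byte 2 of D7 A6 = 0xA6.

0xA6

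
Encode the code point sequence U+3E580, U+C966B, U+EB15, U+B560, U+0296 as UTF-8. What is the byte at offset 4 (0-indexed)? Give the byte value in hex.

0xF3

U+3E580 → 4-byte form F0 BE 96 80 at offsets 0–3.
U+C966B → 4-byte form F3 89 99 AB at offsets 4–7.
Offset 4 falls in char 2's range; it's byte 1 of F3 89 99 AB = 0xF3.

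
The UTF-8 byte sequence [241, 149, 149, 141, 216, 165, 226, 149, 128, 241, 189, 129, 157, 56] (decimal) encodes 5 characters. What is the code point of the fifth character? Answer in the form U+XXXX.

U+0038

Offset 0: leading byte 0xF1 = 11110001 → 4-byte char #1 = F1 95 95 8D.
Offset 4: leading byte 0xD8 = 11011000 → 2-byte char #2 = D8 A5.
Offset 6: leading byte 0xE2 = 11100010 → 3-byte char #3 = E2 95 80.
Offset 9: leading byte 0xF1 = 11110001 → 4-byte char #4 = F1 BD 81 9D.
Offset 13: leading byte 0x38 = 00111000 → 1-byte char #5 = 38.
Leading byte 0x38 = 00111000 matches 0xxxxxxx → 1-byte sequence.
Byte 1: 0x38 = 00111000, payload 0111000 (7 bits).
Concatenate: 0111000 = 0x38 (7 bits → U+0038).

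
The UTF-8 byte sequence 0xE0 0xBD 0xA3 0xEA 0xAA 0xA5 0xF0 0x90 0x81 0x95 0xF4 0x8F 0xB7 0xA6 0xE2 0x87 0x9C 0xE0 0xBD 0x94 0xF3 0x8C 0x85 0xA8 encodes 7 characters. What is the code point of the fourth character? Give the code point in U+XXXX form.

Offset 0: leading byte 0xE0 = 11100000 → 3-byte char #1 = E0 BD A3.
Offset 3: leading byte 0xEA = 11101010 → 3-byte char #2 = EA AA A5.
Offset 6: leading byte 0xF0 = 11110000 → 4-byte char #3 = F0 90 81 95.
Offset 10: leading byte 0xF4 = 11110100 → 4-byte char #4 = F4 8F B7 A6.
Leading byte 0xF4 = 11110100 matches 11110xxx → 4-byte sequence.
Byte 1: 0xF4 = 11110100, payload 100 (3 bits).
Byte 2: 0x8F = 10001111 (10xxxxxx ✓), payload 001111.
Byte 3: 0xB7 = 10110111 (10xxxxxx ✓), payload 110111.
Byte 4: 0xA6 = 10100110 (10xxxxxx ✓), payload 100110.
Concatenate: 100001111110111100110 = 0x10FDE6 (21 bits → U+10FDE6).

U+10FDE6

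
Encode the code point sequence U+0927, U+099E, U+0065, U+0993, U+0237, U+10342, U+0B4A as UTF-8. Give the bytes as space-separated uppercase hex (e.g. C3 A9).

U+0927: 3-byte form → E0 A4 A7.
U+099E: 3-byte form → E0 A6 9E.
U+0065: 1-byte form → 65.
U+0993: 3-byte form → E0 A6 93.
U+0237: 2-byte form → C8 B7.
U+10342: 4-byte form → F0 90 8D 82.
U+0B4A: 3-byte form → E0 AD 8A.
Concatenated (19 bytes): E0 A4 A7 E0 A6 9E 65 E0 A6 93 C8 B7 F0 90 8D 82 E0 AD 8A.

E0 A4 A7 E0 A6 9E 65 E0 A6 93 C8 B7 F0 90 8D 82 E0 AD 8A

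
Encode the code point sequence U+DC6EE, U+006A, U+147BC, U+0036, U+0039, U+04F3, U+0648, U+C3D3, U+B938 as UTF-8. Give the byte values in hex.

F3 9C 9B AE 6A F0 94 9E BC 36 39 D3 B3 D9 88 EC 8F 93 EB A4 B8

U+DC6EE: 4-byte form → F3 9C 9B AE.
U+006A: 1-byte form → 6A.
U+147BC: 4-byte form → F0 94 9E BC.
U+0036: 1-byte form → 36.
U+0039: 1-byte form → 39.
U+04F3: 2-byte form → D3 B3.
U+0648: 2-byte form → D9 88.
U+C3D3: 3-byte form → EC 8F 93.
U+B938: 3-byte form → EB A4 B8.
Concatenated (21 bytes): F3 9C 9B AE 6A F0 94 9E BC 36 39 D3 B3 D9 88 EC 8F 93 EB A4 B8.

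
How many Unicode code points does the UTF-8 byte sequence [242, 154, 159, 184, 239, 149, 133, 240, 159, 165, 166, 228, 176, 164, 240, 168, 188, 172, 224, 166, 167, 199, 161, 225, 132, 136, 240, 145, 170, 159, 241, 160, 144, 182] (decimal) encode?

10

Byte at offset 0: 0xF2 = 11110010 → 4-byte char (#1). Advance 4.
Byte at offset 4: 0xEF = 11101111 → 3-byte char (#2). Advance 3.
Byte at offset 7: 0xF0 = 11110000 → 4-byte char (#3). Advance 4.
Byte at offset 11: 0xE4 = 11100100 → 3-byte char (#4). Advance 3.
Byte at offset 14: 0xF0 = 11110000 → 4-byte char (#5). Advance 4.
Byte at offset 18: 0xE0 = 11100000 → 3-byte char (#6). Advance 3.
Byte at offset 21: 0xC7 = 11000111 → 2-byte char (#7). Advance 2.
Byte at offset 23: 0xE1 = 11100001 → 3-byte char (#8). Advance 3.
Byte at offset 26: 0xF0 = 11110000 → 4-byte char (#9). Advance 4.
Byte at offset 30: 0xF1 = 11110001 → 4-byte char (#10). Advance 4.
Reached end at offset 34 after 10 code points.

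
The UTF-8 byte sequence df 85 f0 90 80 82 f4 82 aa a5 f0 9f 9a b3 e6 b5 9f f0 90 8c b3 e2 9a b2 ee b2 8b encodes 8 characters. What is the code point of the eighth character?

U+EC8B

Offset 0: leading byte 0xDF = 11011111 → 2-byte char #1 = DF 85.
Offset 2: leading byte 0xF0 = 11110000 → 4-byte char #2 = F0 90 80 82.
Offset 6: leading byte 0xF4 = 11110100 → 4-byte char #3 = F4 82 AA A5.
Offset 10: leading byte 0xF0 = 11110000 → 4-byte char #4 = F0 9F 9A B3.
Offset 14: leading byte 0xE6 = 11100110 → 3-byte char #5 = E6 B5 9F.
Offset 17: leading byte 0xF0 = 11110000 → 4-byte char #6 = F0 90 8C B3.
Offset 21: leading byte 0xE2 = 11100010 → 3-byte char #7 = E2 9A B2.
Offset 24: leading byte 0xEE = 11101110 → 3-byte char #8 = EE B2 8B.
Leading byte 0xEE = 11101110 matches 1110xxxx → 3-byte sequence.
Byte 1: 0xEE = 11101110, payload 1110 (4 bits).
Byte 2: 0xB2 = 10110010 (10xxxxxx ✓), payload 110010.
Byte 3: 0x8B = 10001011 (10xxxxxx ✓), payload 001011.
Concatenate: 1110110010001011 = 0xEC8B (16 bits → U+EC8B).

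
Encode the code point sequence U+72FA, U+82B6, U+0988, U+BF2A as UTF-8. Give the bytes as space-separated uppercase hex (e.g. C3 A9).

E7 8B BA E8 8A B6 E0 A6 88 EB BC AA

U+72FA: 3-byte form → E7 8B BA.
U+82B6: 3-byte form → E8 8A B6.
U+0988: 3-byte form → E0 A6 88.
U+BF2A: 3-byte form → EB BC AA.
Concatenated (12 bytes): E7 8B BA E8 8A B6 E0 A6 88 EB BC AA.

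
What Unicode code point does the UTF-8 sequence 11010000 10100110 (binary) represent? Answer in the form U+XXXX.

Leading byte 0xD0 = 11010000 matches 110xxxxx → 2-byte sequence.
Byte 1: 0xD0 = 11010000, payload 10000 (5 bits).
Byte 2: 0xA6 = 10100110 (10xxxxxx ✓), payload 100110.
Concatenate: 10000100110 = 0x426 (11 bits → U+0426).

U+0426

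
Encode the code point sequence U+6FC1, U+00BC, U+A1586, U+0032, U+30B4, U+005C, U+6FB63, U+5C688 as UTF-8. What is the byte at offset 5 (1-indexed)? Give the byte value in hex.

1-indexed offset 5 is 0-indexed offset 4.
U+6FC1 → 3-byte form E6 BF 81 at offsets 0–2.
U+00BC → 2-byte form C2 BC at offsets 3–4.
Offset 4 falls in char 2's range; it's byte 2 of C2 BC = 0xBC.

0xBC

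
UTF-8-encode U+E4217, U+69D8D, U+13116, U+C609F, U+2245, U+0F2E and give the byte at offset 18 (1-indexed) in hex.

0x89

1-indexed offset 18 is 0-indexed offset 17.
U+E4217 → 4-byte form F3 A4 88 97 at offsets 0–3.
U+69D8D → 4-byte form F1 A9 B6 8D at offsets 4–7.
U+13116 → 4-byte form F0 93 84 96 at offsets 8–11.
U+C609F → 4-byte form F3 86 82 9F at offsets 12–15.
U+2245 → 3-byte form E2 89 85 at offsets 16–18.
Offset 17 falls in char 5's range; it's byte 2 of E2 89 85 = 0x89.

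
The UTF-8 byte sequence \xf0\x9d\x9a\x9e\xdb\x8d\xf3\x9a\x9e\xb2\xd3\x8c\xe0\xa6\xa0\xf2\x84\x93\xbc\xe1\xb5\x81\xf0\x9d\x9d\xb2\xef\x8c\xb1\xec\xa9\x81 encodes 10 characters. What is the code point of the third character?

Offset 0: leading byte 0xF0 = 11110000 → 4-byte char #1 = F0 9D 9A 9E.
Offset 4: leading byte 0xDB = 11011011 → 2-byte char #2 = DB 8D.
Offset 6: leading byte 0xF3 = 11110011 → 4-byte char #3 = F3 9A 9E B2.
Leading byte 0xF3 = 11110011 matches 11110xxx → 4-byte sequence.
Byte 1: 0xF3 = 11110011, payload 011 (3 bits).
Byte 2: 0x9A = 10011010 (10xxxxxx ✓), payload 011010.
Byte 3: 0x9E = 10011110 (10xxxxxx ✓), payload 011110.
Byte 4: 0xB2 = 10110010 (10xxxxxx ✓), payload 110010.
Concatenate: 011011010011110110010 = 0xDA7B2 (21 bits → U+DA7B2).

U+DA7B2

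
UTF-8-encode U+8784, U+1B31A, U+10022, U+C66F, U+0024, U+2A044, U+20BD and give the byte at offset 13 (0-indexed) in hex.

0xAF

U+8784 → 3-byte form E8 9E 84 at offsets 0–2.
U+1B31A → 4-byte form F0 9B 8C 9A at offsets 3–6.
U+10022 → 4-byte form F0 90 80 A2 at offsets 7–10.
U+C66F → 3-byte form EC 99 AF at offsets 11–13.
Offset 13 falls in char 4's range; it's byte 3 of EC 99 AF = 0xAF.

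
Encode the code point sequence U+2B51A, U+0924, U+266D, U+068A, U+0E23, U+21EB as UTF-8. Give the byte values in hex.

U+2B51A: 4-byte form → F0 AB 94 9A.
U+0924: 3-byte form → E0 A4 A4.
U+266D: 3-byte form → E2 99 AD.
U+068A: 2-byte form → DA 8A.
U+0E23: 3-byte form → E0 B8 A3.
U+21EB: 3-byte form → E2 87 AB.
Concatenated (18 bytes): F0 AB 94 9A E0 A4 A4 E2 99 AD DA 8A E0 B8 A3 E2 87 AB.

F0 AB 94 9A E0 A4 A4 E2 99 AD DA 8A E0 B8 A3 E2 87 AB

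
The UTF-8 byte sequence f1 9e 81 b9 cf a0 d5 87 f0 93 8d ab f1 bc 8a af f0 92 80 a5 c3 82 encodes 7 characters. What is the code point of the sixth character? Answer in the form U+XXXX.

U+12025

Offset 0: leading byte 0xF1 = 11110001 → 4-byte char #1 = F1 9E 81 B9.
Offset 4: leading byte 0xCF = 11001111 → 2-byte char #2 = CF A0.
Offset 6: leading byte 0xD5 = 11010101 → 2-byte char #3 = D5 87.
Offset 8: leading byte 0xF0 = 11110000 → 4-byte char #4 = F0 93 8D AB.
Offset 12: leading byte 0xF1 = 11110001 → 4-byte char #5 = F1 BC 8A AF.
Offset 16: leading byte 0xF0 = 11110000 → 4-byte char #6 = F0 92 80 A5.
Leading byte 0xF0 = 11110000 matches 11110xxx → 4-byte sequence.
Byte 1: 0xF0 = 11110000, payload 000 (3 bits).
Byte 2: 0x92 = 10010010 (10xxxxxx ✓), payload 010010.
Byte 3: 0x80 = 10000000 (10xxxxxx ✓), payload 000000.
Byte 4: 0xA5 = 10100101 (10xxxxxx ✓), payload 100101.
Concatenate: 000010010000000100101 = 0x12025 (21 bits → U+12025).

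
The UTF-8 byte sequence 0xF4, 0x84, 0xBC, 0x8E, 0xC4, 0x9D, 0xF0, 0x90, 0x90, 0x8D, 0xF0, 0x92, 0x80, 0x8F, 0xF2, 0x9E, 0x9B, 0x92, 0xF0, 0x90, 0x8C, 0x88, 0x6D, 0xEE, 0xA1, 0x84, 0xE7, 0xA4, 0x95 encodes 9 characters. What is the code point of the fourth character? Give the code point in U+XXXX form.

U+1200F

Offset 0: leading byte 0xF4 = 11110100 → 4-byte char #1 = F4 84 BC 8E.
Offset 4: leading byte 0xC4 = 11000100 → 2-byte char #2 = C4 9D.
Offset 6: leading byte 0xF0 = 11110000 → 4-byte char #3 = F0 90 90 8D.
Offset 10: leading byte 0xF0 = 11110000 → 4-byte char #4 = F0 92 80 8F.
Leading byte 0xF0 = 11110000 matches 11110xxx → 4-byte sequence.
Byte 1: 0xF0 = 11110000, payload 000 (3 bits).
Byte 2: 0x92 = 10010010 (10xxxxxx ✓), payload 010010.
Byte 3: 0x80 = 10000000 (10xxxxxx ✓), payload 000000.
Byte 4: 0x8F = 10001111 (10xxxxxx ✓), payload 001111.
Concatenate: 000010010000000001111 = 0x1200F (21 bits → U+1200F).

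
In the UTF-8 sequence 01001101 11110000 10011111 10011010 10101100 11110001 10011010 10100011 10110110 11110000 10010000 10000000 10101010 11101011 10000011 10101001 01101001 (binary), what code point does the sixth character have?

U+0069

Offset 0: leading byte 0x4D = 01001101 → 1-byte char #1 = 4D.
Offset 1: leading byte 0xF0 = 11110000 → 4-byte char #2 = F0 9F 9A AC.
Offset 5: leading byte 0xF1 = 11110001 → 4-byte char #3 = F1 9A A3 B6.
Offset 9: leading byte 0xF0 = 11110000 → 4-byte char #4 = F0 90 80 AA.
Offset 13: leading byte 0xEB = 11101011 → 3-byte char #5 = EB 83 A9.
Offset 16: leading byte 0x69 = 01101001 → 1-byte char #6 = 69.
Leading byte 0x69 = 01101001 matches 0xxxxxxx → 1-byte sequence.
Byte 1: 0x69 = 01101001, payload 1101001 (7 bits).
Concatenate: 1101001 = 0x69 (7 bits → U+0069).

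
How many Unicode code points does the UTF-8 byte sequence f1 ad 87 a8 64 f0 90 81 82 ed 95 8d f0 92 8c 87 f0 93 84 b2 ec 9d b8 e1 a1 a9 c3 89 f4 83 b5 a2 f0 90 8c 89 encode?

11

Byte at offset 0: 0xF1 = 11110001 → 4-byte char (#1). Advance 4.
Byte at offset 4: 0x64 = 01100100 → 1-byte char (#2). Advance 1.
Byte at offset 5: 0xF0 = 11110000 → 4-byte char (#3). Advance 4.
Byte at offset 9: 0xED = 11101101 → 3-byte char (#4). Advance 3.
Byte at offset 12: 0xF0 = 11110000 → 4-byte char (#5). Advance 4.
Byte at offset 16: 0xF0 = 11110000 → 4-byte char (#6). Advance 4.
Byte at offset 20: 0xEC = 11101100 → 3-byte char (#7). Advance 3.
Byte at offset 23: 0xE1 = 11100001 → 3-byte char (#8). Advance 3.
Byte at offset 26: 0xC3 = 11000011 → 2-byte char (#9). Advance 2.
Byte at offset 28: 0xF4 = 11110100 → 4-byte char (#10). Advance 4.
Byte at offset 32: 0xF0 = 11110000 → 4-byte char (#11). Advance 4.
Reached end at offset 36 after 11 code points.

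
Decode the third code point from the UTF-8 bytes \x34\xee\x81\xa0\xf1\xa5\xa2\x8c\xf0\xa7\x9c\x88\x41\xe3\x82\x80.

Offset 0: leading byte 0x34 = 00110100 → 1-byte char #1 = 34.
Offset 1: leading byte 0xEE = 11101110 → 3-byte char #2 = EE 81 A0.
Offset 4: leading byte 0xF1 = 11110001 → 4-byte char #3 = F1 A5 A2 8C.
Leading byte 0xF1 = 11110001 matches 11110xxx → 4-byte sequence.
Byte 1: 0xF1 = 11110001, payload 001 (3 bits).
Byte 2: 0xA5 = 10100101 (10xxxxxx ✓), payload 100101.
Byte 3: 0xA2 = 10100010 (10xxxxxx ✓), payload 100010.
Byte 4: 0x8C = 10001100 (10xxxxxx ✓), payload 001100.
Concatenate: 001100101100010001100 = 0x6588C (21 bits → U+6588C).

U+6588C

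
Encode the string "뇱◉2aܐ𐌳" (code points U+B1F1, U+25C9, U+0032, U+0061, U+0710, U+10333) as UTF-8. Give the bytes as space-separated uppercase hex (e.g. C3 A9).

U+B1F1: 3-byte form → EB 87 B1.
U+25C9: 3-byte form → E2 97 89.
U+0032: 1-byte form → 32.
U+0061: 1-byte form → 61.
U+0710: 2-byte form → DC 90.
U+10333: 4-byte form → F0 90 8C B3.
Concatenated (14 bytes): EB 87 B1 E2 97 89 32 61 DC 90 F0 90 8C B3.

EB 87 B1 E2 97 89 32 61 DC 90 F0 90 8C B3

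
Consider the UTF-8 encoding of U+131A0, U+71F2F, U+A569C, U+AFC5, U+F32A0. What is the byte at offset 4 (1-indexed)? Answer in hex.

1-indexed offset 4 is 0-indexed offset 3.
U+131A0 → 4-byte form F0 93 86 A0 at offsets 0–3.
Offset 3 falls in char 1's range; it's byte 4 of F0 93 86 A0 = 0xA0.

0xA0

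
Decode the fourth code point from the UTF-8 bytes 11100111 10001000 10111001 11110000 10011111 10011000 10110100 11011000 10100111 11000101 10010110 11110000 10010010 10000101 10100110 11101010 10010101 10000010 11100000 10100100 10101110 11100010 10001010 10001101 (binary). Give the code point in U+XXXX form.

U+0156

Offset 0: leading byte 0xE7 = 11100111 → 3-byte char #1 = E7 88 B9.
Offset 3: leading byte 0xF0 = 11110000 → 4-byte char #2 = F0 9F 98 B4.
Offset 7: leading byte 0xD8 = 11011000 → 2-byte char #3 = D8 A7.
Offset 9: leading byte 0xC5 = 11000101 → 2-byte char #4 = C5 96.
Leading byte 0xC5 = 11000101 matches 110xxxxx → 2-byte sequence.
Byte 1: 0xC5 = 11000101, payload 00101 (5 bits).
Byte 2: 0x96 = 10010110 (10xxxxxx ✓), payload 010110.
Concatenate: 00101010110 = 0x156 (11 bits → U+0156).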